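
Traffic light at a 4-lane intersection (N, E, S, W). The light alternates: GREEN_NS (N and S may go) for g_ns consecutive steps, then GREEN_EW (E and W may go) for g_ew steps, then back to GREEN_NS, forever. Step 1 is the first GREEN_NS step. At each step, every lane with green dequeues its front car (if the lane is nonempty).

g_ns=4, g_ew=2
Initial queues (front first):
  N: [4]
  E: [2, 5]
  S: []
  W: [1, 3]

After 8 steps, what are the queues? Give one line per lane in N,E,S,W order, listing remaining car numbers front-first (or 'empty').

Step 1 [NS]: N:car4-GO,E:wait,S:empty,W:wait | queues: N=0 E=2 S=0 W=2
Step 2 [NS]: N:empty,E:wait,S:empty,W:wait | queues: N=0 E=2 S=0 W=2
Step 3 [NS]: N:empty,E:wait,S:empty,W:wait | queues: N=0 E=2 S=0 W=2
Step 4 [NS]: N:empty,E:wait,S:empty,W:wait | queues: N=0 E=2 S=0 W=2
Step 5 [EW]: N:wait,E:car2-GO,S:wait,W:car1-GO | queues: N=0 E=1 S=0 W=1
Step 6 [EW]: N:wait,E:car5-GO,S:wait,W:car3-GO | queues: N=0 E=0 S=0 W=0

N: empty
E: empty
S: empty
W: empty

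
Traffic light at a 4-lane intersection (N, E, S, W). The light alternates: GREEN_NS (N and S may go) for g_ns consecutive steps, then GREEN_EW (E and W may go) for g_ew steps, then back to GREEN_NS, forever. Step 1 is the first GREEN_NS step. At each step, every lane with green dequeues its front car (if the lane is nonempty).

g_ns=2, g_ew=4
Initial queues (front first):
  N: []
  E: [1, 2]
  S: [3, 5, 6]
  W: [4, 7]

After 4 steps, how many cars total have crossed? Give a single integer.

Answer: 6

Derivation:
Step 1 [NS]: N:empty,E:wait,S:car3-GO,W:wait | queues: N=0 E=2 S=2 W=2
Step 2 [NS]: N:empty,E:wait,S:car5-GO,W:wait | queues: N=0 E=2 S=1 W=2
Step 3 [EW]: N:wait,E:car1-GO,S:wait,W:car4-GO | queues: N=0 E=1 S=1 W=1
Step 4 [EW]: N:wait,E:car2-GO,S:wait,W:car7-GO | queues: N=0 E=0 S=1 W=0
Cars crossed by step 4: 6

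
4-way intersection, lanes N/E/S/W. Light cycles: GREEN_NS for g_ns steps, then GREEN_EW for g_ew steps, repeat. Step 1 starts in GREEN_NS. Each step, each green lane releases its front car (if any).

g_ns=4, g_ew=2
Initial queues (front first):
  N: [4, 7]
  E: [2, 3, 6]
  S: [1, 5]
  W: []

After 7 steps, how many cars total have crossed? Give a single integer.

Answer: 6

Derivation:
Step 1 [NS]: N:car4-GO,E:wait,S:car1-GO,W:wait | queues: N=1 E=3 S=1 W=0
Step 2 [NS]: N:car7-GO,E:wait,S:car5-GO,W:wait | queues: N=0 E=3 S=0 W=0
Step 3 [NS]: N:empty,E:wait,S:empty,W:wait | queues: N=0 E=3 S=0 W=0
Step 4 [NS]: N:empty,E:wait,S:empty,W:wait | queues: N=0 E=3 S=0 W=0
Step 5 [EW]: N:wait,E:car2-GO,S:wait,W:empty | queues: N=0 E=2 S=0 W=0
Step 6 [EW]: N:wait,E:car3-GO,S:wait,W:empty | queues: N=0 E=1 S=0 W=0
Step 7 [NS]: N:empty,E:wait,S:empty,W:wait | queues: N=0 E=1 S=0 W=0
Cars crossed by step 7: 6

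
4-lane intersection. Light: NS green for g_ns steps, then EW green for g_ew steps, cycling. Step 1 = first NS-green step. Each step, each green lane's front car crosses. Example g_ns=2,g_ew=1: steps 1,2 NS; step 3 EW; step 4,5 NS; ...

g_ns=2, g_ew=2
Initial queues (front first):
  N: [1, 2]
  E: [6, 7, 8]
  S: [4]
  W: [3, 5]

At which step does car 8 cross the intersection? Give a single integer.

Step 1 [NS]: N:car1-GO,E:wait,S:car4-GO,W:wait | queues: N=1 E=3 S=0 W=2
Step 2 [NS]: N:car2-GO,E:wait,S:empty,W:wait | queues: N=0 E=3 S=0 W=2
Step 3 [EW]: N:wait,E:car6-GO,S:wait,W:car3-GO | queues: N=0 E=2 S=0 W=1
Step 4 [EW]: N:wait,E:car7-GO,S:wait,W:car5-GO | queues: N=0 E=1 S=0 W=0
Step 5 [NS]: N:empty,E:wait,S:empty,W:wait | queues: N=0 E=1 S=0 W=0
Step 6 [NS]: N:empty,E:wait,S:empty,W:wait | queues: N=0 E=1 S=0 W=0
Step 7 [EW]: N:wait,E:car8-GO,S:wait,W:empty | queues: N=0 E=0 S=0 W=0
Car 8 crosses at step 7

7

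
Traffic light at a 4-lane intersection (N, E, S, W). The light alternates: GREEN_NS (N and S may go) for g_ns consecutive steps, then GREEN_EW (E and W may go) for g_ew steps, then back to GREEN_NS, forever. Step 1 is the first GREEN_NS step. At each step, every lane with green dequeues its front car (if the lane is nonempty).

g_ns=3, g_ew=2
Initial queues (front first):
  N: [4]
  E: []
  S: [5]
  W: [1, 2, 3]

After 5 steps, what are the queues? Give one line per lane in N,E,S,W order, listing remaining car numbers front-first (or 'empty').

Step 1 [NS]: N:car4-GO,E:wait,S:car5-GO,W:wait | queues: N=0 E=0 S=0 W=3
Step 2 [NS]: N:empty,E:wait,S:empty,W:wait | queues: N=0 E=0 S=0 W=3
Step 3 [NS]: N:empty,E:wait,S:empty,W:wait | queues: N=0 E=0 S=0 W=3
Step 4 [EW]: N:wait,E:empty,S:wait,W:car1-GO | queues: N=0 E=0 S=0 W=2
Step 5 [EW]: N:wait,E:empty,S:wait,W:car2-GO | queues: N=0 E=0 S=0 W=1

N: empty
E: empty
S: empty
W: 3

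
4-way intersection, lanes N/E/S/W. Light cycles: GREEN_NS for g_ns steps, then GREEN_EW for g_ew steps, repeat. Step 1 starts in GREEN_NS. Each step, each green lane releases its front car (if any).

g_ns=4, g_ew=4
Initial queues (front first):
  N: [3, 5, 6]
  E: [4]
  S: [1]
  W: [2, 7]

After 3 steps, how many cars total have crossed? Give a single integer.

Step 1 [NS]: N:car3-GO,E:wait,S:car1-GO,W:wait | queues: N=2 E=1 S=0 W=2
Step 2 [NS]: N:car5-GO,E:wait,S:empty,W:wait | queues: N=1 E=1 S=0 W=2
Step 3 [NS]: N:car6-GO,E:wait,S:empty,W:wait | queues: N=0 E=1 S=0 W=2
Cars crossed by step 3: 4

Answer: 4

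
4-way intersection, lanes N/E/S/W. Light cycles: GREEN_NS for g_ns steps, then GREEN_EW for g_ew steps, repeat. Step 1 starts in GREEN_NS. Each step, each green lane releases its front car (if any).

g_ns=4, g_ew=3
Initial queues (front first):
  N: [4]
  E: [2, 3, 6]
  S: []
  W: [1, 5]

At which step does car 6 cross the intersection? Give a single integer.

Step 1 [NS]: N:car4-GO,E:wait,S:empty,W:wait | queues: N=0 E=3 S=0 W=2
Step 2 [NS]: N:empty,E:wait,S:empty,W:wait | queues: N=0 E=3 S=0 W=2
Step 3 [NS]: N:empty,E:wait,S:empty,W:wait | queues: N=0 E=3 S=0 W=2
Step 4 [NS]: N:empty,E:wait,S:empty,W:wait | queues: N=0 E=3 S=0 W=2
Step 5 [EW]: N:wait,E:car2-GO,S:wait,W:car1-GO | queues: N=0 E=2 S=0 W=1
Step 6 [EW]: N:wait,E:car3-GO,S:wait,W:car5-GO | queues: N=0 E=1 S=0 W=0
Step 7 [EW]: N:wait,E:car6-GO,S:wait,W:empty | queues: N=0 E=0 S=0 W=0
Car 6 crosses at step 7

7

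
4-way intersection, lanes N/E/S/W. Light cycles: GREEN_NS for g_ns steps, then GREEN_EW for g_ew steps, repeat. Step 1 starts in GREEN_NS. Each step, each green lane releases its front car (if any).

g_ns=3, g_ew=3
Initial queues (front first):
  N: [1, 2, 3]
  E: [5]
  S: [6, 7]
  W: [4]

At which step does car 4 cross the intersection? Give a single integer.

Step 1 [NS]: N:car1-GO,E:wait,S:car6-GO,W:wait | queues: N=2 E=1 S=1 W=1
Step 2 [NS]: N:car2-GO,E:wait,S:car7-GO,W:wait | queues: N=1 E=1 S=0 W=1
Step 3 [NS]: N:car3-GO,E:wait,S:empty,W:wait | queues: N=0 E=1 S=0 W=1
Step 4 [EW]: N:wait,E:car5-GO,S:wait,W:car4-GO | queues: N=0 E=0 S=0 W=0
Car 4 crosses at step 4

4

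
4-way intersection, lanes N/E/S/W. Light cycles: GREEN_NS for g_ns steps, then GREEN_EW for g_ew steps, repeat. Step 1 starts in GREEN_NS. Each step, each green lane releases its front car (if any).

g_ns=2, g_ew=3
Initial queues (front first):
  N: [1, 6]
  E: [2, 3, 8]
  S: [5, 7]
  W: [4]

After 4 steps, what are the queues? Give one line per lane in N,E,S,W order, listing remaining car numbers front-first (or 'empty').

Step 1 [NS]: N:car1-GO,E:wait,S:car5-GO,W:wait | queues: N=1 E=3 S=1 W=1
Step 2 [NS]: N:car6-GO,E:wait,S:car7-GO,W:wait | queues: N=0 E=3 S=0 W=1
Step 3 [EW]: N:wait,E:car2-GO,S:wait,W:car4-GO | queues: N=0 E=2 S=0 W=0
Step 4 [EW]: N:wait,E:car3-GO,S:wait,W:empty | queues: N=0 E=1 S=0 W=0

N: empty
E: 8
S: empty
W: empty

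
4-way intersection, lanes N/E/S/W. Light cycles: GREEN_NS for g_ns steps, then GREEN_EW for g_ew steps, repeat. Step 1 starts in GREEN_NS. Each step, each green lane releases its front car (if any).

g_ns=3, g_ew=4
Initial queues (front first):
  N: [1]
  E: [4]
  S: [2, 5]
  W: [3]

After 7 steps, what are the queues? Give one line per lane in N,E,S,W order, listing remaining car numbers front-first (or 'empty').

Step 1 [NS]: N:car1-GO,E:wait,S:car2-GO,W:wait | queues: N=0 E=1 S=1 W=1
Step 2 [NS]: N:empty,E:wait,S:car5-GO,W:wait | queues: N=0 E=1 S=0 W=1
Step 3 [NS]: N:empty,E:wait,S:empty,W:wait | queues: N=0 E=1 S=0 W=1
Step 4 [EW]: N:wait,E:car4-GO,S:wait,W:car3-GO | queues: N=0 E=0 S=0 W=0

N: empty
E: empty
S: empty
W: empty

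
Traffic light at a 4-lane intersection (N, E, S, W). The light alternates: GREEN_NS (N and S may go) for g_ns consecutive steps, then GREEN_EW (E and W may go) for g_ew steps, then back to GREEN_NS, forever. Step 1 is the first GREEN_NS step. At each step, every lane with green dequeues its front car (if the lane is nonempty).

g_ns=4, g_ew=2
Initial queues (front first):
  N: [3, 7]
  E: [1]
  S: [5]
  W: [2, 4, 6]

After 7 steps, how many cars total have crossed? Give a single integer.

Answer: 6

Derivation:
Step 1 [NS]: N:car3-GO,E:wait,S:car5-GO,W:wait | queues: N=1 E=1 S=0 W=3
Step 2 [NS]: N:car7-GO,E:wait,S:empty,W:wait | queues: N=0 E=1 S=0 W=3
Step 3 [NS]: N:empty,E:wait,S:empty,W:wait | queues: N=0 E=1 S=0 W=3
Step 4 [NS]: N:empty,E:wait,S:empty,W:wait | queues: N=0 E=1 S=0 W=3
Step 5 [EW]: N:wait,E:car1-GO,S:wait,W:car2-GO | queues: N=0 E=0 S=0 W=2
Step 6 [EW]: N:wait,E:empty,S:wait,W:car4-GO | queues: N=0 E=0 S=0 W=1
Step 7 [NS]: N:empty,E:wait,S:empty,W:wait | queues: N=0 E=0 S=0 W=1
Cars crossed by step 7: 6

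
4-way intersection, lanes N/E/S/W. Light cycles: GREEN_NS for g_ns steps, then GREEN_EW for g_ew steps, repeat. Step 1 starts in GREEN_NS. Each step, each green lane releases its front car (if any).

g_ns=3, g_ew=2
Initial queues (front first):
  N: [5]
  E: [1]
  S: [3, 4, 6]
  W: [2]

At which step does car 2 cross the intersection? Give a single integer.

Step 1 [NS]: N:car5-GO,E:wait,S:car3-GO,W:wait | queues: N=0 E=1 S=2 W=1
Step 2 [NS]: N:empty,E:wait,S:car4-GO,W:wait | queues: N=0 E=1 S=1 W=1
Step 3 [NS]: N:empty,E:wait,S:car6-GO,W:wait | queues: N=0 E=1 S=0 W=1
Step 4 [EW]: N:wait,E:car1-GO,S:wait,W:car2-GO | queues: N=0 E=0 S=0 W=0
Car 2 crosses at step 4

4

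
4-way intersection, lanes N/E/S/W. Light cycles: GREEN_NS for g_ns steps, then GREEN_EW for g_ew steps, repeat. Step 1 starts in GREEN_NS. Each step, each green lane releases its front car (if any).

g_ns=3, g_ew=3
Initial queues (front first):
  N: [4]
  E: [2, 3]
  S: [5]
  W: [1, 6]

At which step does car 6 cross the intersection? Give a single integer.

Step 1 [NS]: N:car4-GO,E:wait,S:car5-GO,W:wait | queues: N=0 E=2 S=0 W=2
Step 2 [NS]: N:empty,E:wait,S:empty,W:wait | queues: N=0 E=2 S=0 W=2
Step 3 [NS]: N:empty,E:wait,S:empty,W:wait | queues: N=0 E=2 S=0 W=2
Step 4 [EW]: N:wait,E:car2-GO,S:wait,W:car1-GO | queues: N=0 E=1 S=0 W=1
Step 5 [EW]: N:wait,E:car3-GO,S:wait,W:car6-GO | queues: N=0 E=0 S=0 W=0
Car 6 crosses at step 5

5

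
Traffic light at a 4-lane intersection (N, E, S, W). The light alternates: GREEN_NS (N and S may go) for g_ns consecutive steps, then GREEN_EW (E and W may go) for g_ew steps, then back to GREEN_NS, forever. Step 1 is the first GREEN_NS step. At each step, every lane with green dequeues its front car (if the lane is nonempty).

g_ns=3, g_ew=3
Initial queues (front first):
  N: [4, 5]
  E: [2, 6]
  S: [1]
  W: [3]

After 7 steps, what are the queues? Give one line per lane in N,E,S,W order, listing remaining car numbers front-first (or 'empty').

Step 1 [NS]: N:car4-GO,E:wait,S:car1-GO,W:wait | queues: N=1 E=2 S=0 W=1
Step 2 [NS]: N:car5-GO,E:wait,S:empty,W:wait | queues: N=0 E=2 S=0 W=1
Step 3 [NS]: N:empty,E:wait,S:empty,W:wait | queues: N=0 E=2 S=0 W=1
Step 4 [EW]: N:wait,E:car2-GO,S:wait,W:car3-GO | queues: N=0 E=1 S=0 W=0
Step 5 [EW]: N:wait,E:car6-GO,S:wait,W:empty | queues: N=0 E=0 S=0 W=0

N: empty
E: empty
S: empty
W: empty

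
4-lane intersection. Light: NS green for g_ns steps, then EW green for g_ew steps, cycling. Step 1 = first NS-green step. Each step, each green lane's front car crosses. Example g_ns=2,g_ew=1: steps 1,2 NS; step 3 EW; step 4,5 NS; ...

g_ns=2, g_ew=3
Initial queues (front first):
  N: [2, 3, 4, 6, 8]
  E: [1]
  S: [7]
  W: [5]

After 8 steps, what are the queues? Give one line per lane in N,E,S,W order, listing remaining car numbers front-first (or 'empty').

Step 1 [NS]: N:car2-GO,E:wait,S:car7-GO,W:wait | queues: N=4 E=1 S=0 W=1
Step 2 [NS]: N:car3-GO,E:wait,S:empty,W:wait | queues: N=3 E=1 S=0 W=1
Step 3 [EW]: N:wait,E:car1-GO,S:wait,W:car5-GO | queues: N=3 E=0 S=0 W=0
Step 4 [EW]: N:wait,E:empty,S:wait,W:empty | queues: N=3 E=0 S=0 W=0
Step 5 [EW]: N:wait,E:empty,S:wait,W:empty | queues: N=3 E=0 S=0 W=0
Step 6 [NS]: N:car4-GO,E:wait,S:empty,W:wait | queues: N=2 E=0 S=0 W=0
Step 7 [NS]: N:car6-GO,E:wait,S:empty,W:wait | queues: N=1 E=0 S=0 W=0
Step 8 [EW]: N:wait,E:empty,S:wait,W:empty | queues: N=1 E=0 S=0 W=0

N: 8
E: empty
S: empty
W: empty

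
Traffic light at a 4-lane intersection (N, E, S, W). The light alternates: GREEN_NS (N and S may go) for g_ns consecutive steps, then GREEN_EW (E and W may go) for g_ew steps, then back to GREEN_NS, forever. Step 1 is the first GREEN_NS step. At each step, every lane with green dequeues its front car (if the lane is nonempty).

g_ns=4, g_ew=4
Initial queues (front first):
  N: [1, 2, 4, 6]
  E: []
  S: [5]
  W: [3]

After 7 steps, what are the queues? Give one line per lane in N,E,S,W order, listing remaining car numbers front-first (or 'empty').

Step 1 [NS]: N:car1-GO,E:wait,S:car5-GO,W:wait | queues: N=3 E=0 S=0 W=1
Step 2 [NS]: N:car2-GO,E:wait,S:empty,W:wait | queues: N=2 E=0 S=0 W=1
Step 3 [NS]: N:car4-GO,E:wait,S:empty,W:wait | queues: N=1 E=0 S=0 W=1
Step 4 [NS]: N:car6-GO,E:wait,S:empty,W:wait | queues: N=0 E=0 S=0 W=1
Step 5 [EW]: N:wait,E:empty,S:wait,W:car3-GO | queues: N=0 E=0 S=0 W=0

N: empty
E: empty
S: empty
W: empty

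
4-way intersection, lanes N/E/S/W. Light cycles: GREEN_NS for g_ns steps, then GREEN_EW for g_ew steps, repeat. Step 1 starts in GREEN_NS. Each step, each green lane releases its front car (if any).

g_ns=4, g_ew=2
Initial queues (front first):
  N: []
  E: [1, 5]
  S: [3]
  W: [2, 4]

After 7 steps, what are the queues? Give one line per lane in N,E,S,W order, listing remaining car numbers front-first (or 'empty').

Step 1 [NS]: N:empty,E:wait,S:car3-GO,W:wait | queues: N=0 E=2 S=0 W=2
Step 2 [NS]: N:empty,E:wait,S:empty,W:wait | queues: N=0 E=2 S=0 W=2
Step 3 [NS]: N:empty,E:wait,S:empty,W:wait | queues: N=0 E=2 S=0 W=2
Step 4 [NS]: N:empty,E:wait,S:empty,W:wait | queues: N=0 E=2 S=0 W=2
Step 5 [EW]: N:wait,E:car1-GO,S:wait,W:car2-GO | queues: N=0 E=1 S=0 W=1
Step 6 [EW]: N:wait,E:car5-GO,S:wait,W:car4-GO | queues: N=0 E=0 S=0 W=0

N: empty
E: empty
S: empty
W: empty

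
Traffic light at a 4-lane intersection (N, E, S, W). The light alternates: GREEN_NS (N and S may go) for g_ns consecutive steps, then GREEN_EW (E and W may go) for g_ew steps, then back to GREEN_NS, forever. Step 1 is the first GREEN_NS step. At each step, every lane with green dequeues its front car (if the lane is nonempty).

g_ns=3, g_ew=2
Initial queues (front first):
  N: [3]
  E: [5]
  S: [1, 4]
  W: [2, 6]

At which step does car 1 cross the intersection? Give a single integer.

Step 1 [NS]: N:car3-GO,E:wait,S:car1-GO,W:wait | queues: N=0 E=1 S=1 W=2
Step 2 [NS]: N:empty,E:wait,S:car4-GO,W:wait | queues: N=0 E=1 S=0 W=2
Step 3 [NS]: N:empty,E:wait,S:empty,W:wait | queues: N=0 E=1 S=0 W=2
Step 4 [EW]: N:wait,E:car5-GO,S:wait,W:car2-GO | queues: N=0 E=0 S=0 W=1
Step 5 [EW]: N:wait,E:empty,S:wait,W:car6-GO | queues: N=0 E=0 S=0 W=0
Car 1 crosses at step 1

1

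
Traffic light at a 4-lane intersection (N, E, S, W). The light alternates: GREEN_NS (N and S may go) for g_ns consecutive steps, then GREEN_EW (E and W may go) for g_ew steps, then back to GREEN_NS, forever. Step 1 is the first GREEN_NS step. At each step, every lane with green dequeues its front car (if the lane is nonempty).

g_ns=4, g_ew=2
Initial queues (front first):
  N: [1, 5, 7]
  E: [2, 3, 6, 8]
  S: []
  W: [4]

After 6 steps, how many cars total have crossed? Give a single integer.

Answer: 6

Derivation:
Step 1 [NS]: N:car1-GO,E:wait,S:empty,W:wait | queues: N=2 E=4 S=0 W=1
Step 2 [NS]: N:car5-GO,E:wait,S:empty,W:wait | queues: N=1 E=4 S=0 W=1
Step 3 [NS]: N:car7-GO,E:wait,S:empty,W:wait | queues: N=0 E=4 S=0 W=1
Step 4 [NS]: N:empty,E:wait,S:empty,W:wait | queues: N=0 E=4 S=0 W=1
Step 5 [EW]: N:wait,E:car2-GO,S:wait,W:car4-GO | queues: N=0 E=3 S=0 W=0
Step 6 [EW]: N:wait,E:car3-GO,S:wait,W:empty | queues: N=0 E=2 S=0 W=0
Cars crossed by step 6: 6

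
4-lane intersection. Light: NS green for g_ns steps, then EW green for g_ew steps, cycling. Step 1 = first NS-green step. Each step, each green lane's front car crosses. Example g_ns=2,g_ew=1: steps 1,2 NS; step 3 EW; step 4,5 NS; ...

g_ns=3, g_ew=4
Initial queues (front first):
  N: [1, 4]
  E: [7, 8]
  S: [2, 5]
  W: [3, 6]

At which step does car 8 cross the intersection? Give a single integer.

Step 1 [NS]: N:car1-GO,E:wait,S:car2-GO,W:wait | queues: N=1 E=2 S=1 W=2
Step 2 [NS]: N:car4-GO,E:wait,S:car5-GO,W:wait | queues: N=0 E=2 S=0 W=2
Step 3 [NS]: N:empty,E:wait,S:empty,W:wait | queues: N=0 E=2 S=0 W=2
Step 4 [EW]: N:wait,E:car7-GO,S:wait,W:car3-GO | queues: N=0 E=1 S=0 W=1
Step 5 [EW]: N:wait,E:car8-GO,S:wait,W:car6-GO | queues: N=0 E=0 S=0 W=0
Car 8 crosses at step 5

5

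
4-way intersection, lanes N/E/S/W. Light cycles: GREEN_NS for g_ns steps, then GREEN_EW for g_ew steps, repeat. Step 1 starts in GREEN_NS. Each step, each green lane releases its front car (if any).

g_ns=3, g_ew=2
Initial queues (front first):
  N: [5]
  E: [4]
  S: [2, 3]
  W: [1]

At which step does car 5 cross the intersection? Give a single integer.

Step 1 [NS]: N:car5-GO,E:wait,S:car2-GO,W:wait | queues: N=0 E=1 S=1 W=1
Step 2 [NS]: N:empty,E:wait,S:car3-GO,W:wait | queues: N=0 E=1 S=0 W=1
Step 3 [NS]: N:empty,E:wait,S:empty,W:wait | queues: N=0 E=1 S=0 W=1
Step 4 [EW]: N:wait,E:car4-GO,S:wait,W:car1-GO | queues: N=0 E=0 S=0 W=0
Car 5 crosses at step 1

1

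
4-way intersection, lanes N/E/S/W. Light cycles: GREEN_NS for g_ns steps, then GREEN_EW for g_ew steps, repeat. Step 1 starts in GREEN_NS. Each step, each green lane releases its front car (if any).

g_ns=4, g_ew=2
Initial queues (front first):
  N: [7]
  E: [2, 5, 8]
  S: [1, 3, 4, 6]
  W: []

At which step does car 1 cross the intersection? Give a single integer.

Step 1 [NS]: N:car7-GO,E:wait,S:car1-GO,W:wait | queues: N=0 E=3 S=3 W=0
Step 2 [NS]: N:empty,E:wait,S:car3-GO,W:wait | queues: N=0 E=3 S=2 W=0
Step 3 [NS]: N:empty,E:wait,S:car4-GO,W:wait | queues: N=0 E=3 S=1 W=0
Step 4 [NS]: N:empty,E:wait,S:car6-GO,W:wait | queues: N=0 E=3 S=0 W=0
Step 5 [EW]: N:wait,E:car2-GO,S:wait,W:empty | queues: N=0 E=2 S=0 W=0
Step 6 [EW]: N:wait,E:car5-GO,S:wait,W:empty | queues: N=0 E=1 S=0 W=0
Step 7 [NS]: N:empty,E:wait,S:empty,W:wait | queues: N=0 E=1 S=0 W=0
Step 8 [NS]: N:empty,E:wait,S:empty,W:wait | queues: N=0 E=1 S=0 W=0
Step 9 [NS]: N:empty,E:wait,S:empty,W:wait | queues: N=0 E=1 S=0 W=0
Step 10 [NS]: N:empty,E:wait,S:empty,W:wait | queues: N=0 E=1 S=0 W=0
Step 11 [EW]: N:wait,E:car8-GO,S:wait,W:empty | queues: N=0 E=0 S=0 W=0
Car 1 crosses at step 1

1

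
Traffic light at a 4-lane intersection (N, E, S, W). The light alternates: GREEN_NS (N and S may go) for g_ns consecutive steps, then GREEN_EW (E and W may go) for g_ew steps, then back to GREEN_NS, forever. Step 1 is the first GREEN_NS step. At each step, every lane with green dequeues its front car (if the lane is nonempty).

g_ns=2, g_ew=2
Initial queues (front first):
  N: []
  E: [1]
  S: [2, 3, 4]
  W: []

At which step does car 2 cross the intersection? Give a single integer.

Step 1 [NS]: N:empty,E:wait,S:car2-GO,W:wait | queues: N=0 E=1 S=2 W=0
Step 2 [NS]: N:empty,E:wait,S:car3-GO,W:wait | queues: N=0 E=1 S=1 W=0
Step 3 [EW]: N:wait,E:car1-GO,S:wait,W:empty | queues: N=0 E=0 S=1 W=0
Step 4 [EW]: N:wait,E:empty,S:wait,W:empty | queues: N=0 E=0 S=1 W=0
Step 5 [NS]: N:empty,E:wait,S:car4-GO,W:wait | queues: N=0 E=0 S=0 W=0
Car 2 crosses at step 1

1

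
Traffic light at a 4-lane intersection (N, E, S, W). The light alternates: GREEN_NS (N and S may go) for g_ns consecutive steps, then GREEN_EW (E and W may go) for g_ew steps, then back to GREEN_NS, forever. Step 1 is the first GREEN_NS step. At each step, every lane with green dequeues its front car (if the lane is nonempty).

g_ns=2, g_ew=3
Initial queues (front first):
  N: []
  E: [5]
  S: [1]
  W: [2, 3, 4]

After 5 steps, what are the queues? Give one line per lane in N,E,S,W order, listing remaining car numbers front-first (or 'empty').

Step 1 [NS]: N:empty,E:wait,S:car1-GO,W:wait | queues: N=0 E=1 S=0 W=3
Step 2 [NS]: N:empty,E:wait,S:empty,W:wait | queues: N=0 E=1 S=0 W=3
Step 3 [EW]: N:wait,E:car5-GO,S:wait,W:car2-GO | queues: N=0 E=0 S=0 W=2
Step 4 [EW]: N:wait,E:empty,S:wait,W:car3-GO | queues: N=0 E=0 S=0 W=1
Step 5 [EW]: N:wait,E:empty,S:wait,W:car4-GO | queues: N=0 E=0 S=0 W=0

N: empty
E: empty
S: empty
W: empty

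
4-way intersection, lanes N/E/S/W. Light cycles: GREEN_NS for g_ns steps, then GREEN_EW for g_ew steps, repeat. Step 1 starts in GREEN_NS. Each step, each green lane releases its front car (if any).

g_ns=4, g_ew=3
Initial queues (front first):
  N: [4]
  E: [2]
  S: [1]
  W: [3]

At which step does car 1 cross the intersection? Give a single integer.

Step 1 [NS]: N:car4-GO,E:wait,S:car1-GO,W:wait | queues: N=0 E=1 S=0 W=1
Step 2 [NS]: N:empty,E:wait,S:empty,W:wait | queues: N=0 E=1 S=0 W=1
Step 3 [NS]: N:empty,E:wait,S:empty,W:wait | queues: N=0 E=1 S=0 W=1
Step 4 [NS]: N:empty,E:wait,S:empty,W:wait | queues: N=0 E=1 S=0 W=1
Step 5 [EW]: N:wait,E:car2-GO,S:wait,W:car3-GO | queues: N=0 E=0 S=0 W=0
Car 1 crosses at step 1

1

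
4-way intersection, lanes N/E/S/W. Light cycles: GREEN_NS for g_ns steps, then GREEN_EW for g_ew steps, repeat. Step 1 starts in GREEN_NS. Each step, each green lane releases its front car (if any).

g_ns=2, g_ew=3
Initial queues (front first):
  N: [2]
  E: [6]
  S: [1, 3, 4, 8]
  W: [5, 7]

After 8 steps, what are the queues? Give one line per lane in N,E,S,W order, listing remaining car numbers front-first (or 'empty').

Step 1 [NS]: N:car2-GO,E:wait,S:car1-GO,W:wait | queues: N=0 E=1 S=3 W=2
Step 2 [NS]: N:empty,E:wait,S:car3-GO,W:wait | queues: N=0 E=1 S=2 W=2
Step 3 [EW]: N:wait,E:car6-GO,S:wait,W:car5-GO | queues: N=0 E=0 S=2 W=1
Step 4 [EW]: N:wait,E:empty,S:wait,W:car7-GO | queues: N=0 E=0 S=2 W=0
Step 5 [EW]: N:wait,E:empty,S:wait,W:empty | queues: N=0 E=0 S=2 W=0
Step 6 [NS]: N:empty,E:wait,S:car4-GO,W:wait | queues: N=0 E=0 S=1 W=0
Step 7 [NS]: N:empty,E:wait,S:car8-GO,W:wait | queues: N=0 E=0 S=0 W=0

N: empty
E: empty
S: empty
W: empty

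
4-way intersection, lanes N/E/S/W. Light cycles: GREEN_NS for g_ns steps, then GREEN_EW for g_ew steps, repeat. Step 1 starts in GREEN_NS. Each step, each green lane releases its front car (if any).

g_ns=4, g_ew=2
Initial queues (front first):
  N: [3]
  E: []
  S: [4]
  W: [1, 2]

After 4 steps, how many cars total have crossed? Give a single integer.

Answer: 2

Derivation:
Step 1 [NS]: N:car3-GO,E:wait,S:car4-GO,W:wait | queues: N=0 E=0 S=0 W=2
Step 2 [NS]: N:empty,E:wait,S:empty,W:wait | queues: N=0 E=0 S=0 W=2
Step 3 [NS]: N:empty,E:wait,S:empty,W:wait | queues: N=0 E=0 S=0 W=2
Step 4 [NS]: N:empty,E:wait,S:empty,W:wait | queues: N=0 E=0 S=0 W=2
Cars crossed by step 4: 2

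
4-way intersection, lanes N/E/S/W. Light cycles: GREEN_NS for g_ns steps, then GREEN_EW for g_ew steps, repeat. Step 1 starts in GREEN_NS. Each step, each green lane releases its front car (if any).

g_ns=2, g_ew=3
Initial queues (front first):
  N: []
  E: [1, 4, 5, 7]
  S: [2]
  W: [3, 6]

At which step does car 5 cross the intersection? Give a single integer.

Step 1 [NS]: N:empty,E:wait,S:car2-GO,W:wait | queues: N=0 E=4 S=0 W=2
Step 2 [NS]: N:empty,E:wait,S:empty,W:wait | queues: N=0 E=4 S=0 W=2
Step 3 [EW]: N:wait,E:car1-GO,S:wait,W:car3-GO | queues: N=0 E=3 S=0 W=1
Step 4 [EW]: N:wait,E:car4-GO,S:wait,W:car6-GO | queues: N=0 E=2 S=0 W=0
Step 5 [EW]: N:wait,E:car5-GO,S:wait,W:empty | queues: N=0 E=1 S=0 W=0
Step 6 [NS]: N:empty,E:wait,S:empty,W:wait | queues: N=0 E=1 S=0 W=0
Step 7 [NS]: N:empty,E:wait,S:empty,W:wait | queues: N=0 E=1 S=0 W=0
Step 8 [EW]: N:wait,E:car7-GO,S:wait,W:empty | queues: N=0 E=0 S=0 W=0
Car 5 crosses at step 5

5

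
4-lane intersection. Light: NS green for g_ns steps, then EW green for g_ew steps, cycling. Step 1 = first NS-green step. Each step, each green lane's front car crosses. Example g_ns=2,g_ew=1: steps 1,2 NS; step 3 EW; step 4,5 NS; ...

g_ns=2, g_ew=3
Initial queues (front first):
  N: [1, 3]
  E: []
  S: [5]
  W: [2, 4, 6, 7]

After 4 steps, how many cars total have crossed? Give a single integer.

Step 1 [NS]: N:car1-GO,E:wait,S:car5-GO,W:wait | queues: N=1 E=0 S=0 W=4
Step 2 [NS]: N:car3-GO,E:wait,S:empty,W:wait | queues: N=0 E=0 S=0 W=4
Step 3 [EW]: N:wait,E:empty,S:wait,W:car2-GO | queues: N=0 E=0 S=0 W=3
Step 4 [EW]: N:wait,E:empty,S:wait,W:car4-GO | queues: N=0 E=0 S=0 W=2
Cars crossed by step 4: 5

Answer: 5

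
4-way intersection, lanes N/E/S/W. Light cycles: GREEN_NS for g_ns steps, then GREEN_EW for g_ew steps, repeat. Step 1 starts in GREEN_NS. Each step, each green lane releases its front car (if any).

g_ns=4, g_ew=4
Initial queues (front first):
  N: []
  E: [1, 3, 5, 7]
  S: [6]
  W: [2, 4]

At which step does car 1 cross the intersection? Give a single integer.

Step 1 [NS]: N:empty,E:wait,S:car6-GO,W:wait | queues: N=0 E=4 S=0 W=2
Step 2 [NS]: N:empty,E:wait,S:empty,W:wait | queues: N=0 E=4 S=0 W=2
Step 3 [NS]: N:empty,E:wait,S:empty,W:wait | queues: N=0 E=4 S=0 W=2
Step 4 [NS]: N:empty,E:wait,S:empty,W:wait | queues: N=0 E=4 S=0 W=2
Step 5 [EW]: N:wait,E:car1-GO,S:wait,W:car2-GO | queues: N=0 E=3 S=0 W=1
Step 6 [EW]: N:wait,E:car3-GO,S:wait,W:car4-GO | queues: N=0 E=2 S=0 W=0
Step 7 [EW]: N:wait,E:car5-GO,S:wait,W:empty | queues: N=0 E=1 S=0 W=0
Step 8 [EW]: N:wait,E:car7-GO,S:wait,W:empty | queues: N=0 E=0 S=0 W=0
Car 1 crosses at step 5

5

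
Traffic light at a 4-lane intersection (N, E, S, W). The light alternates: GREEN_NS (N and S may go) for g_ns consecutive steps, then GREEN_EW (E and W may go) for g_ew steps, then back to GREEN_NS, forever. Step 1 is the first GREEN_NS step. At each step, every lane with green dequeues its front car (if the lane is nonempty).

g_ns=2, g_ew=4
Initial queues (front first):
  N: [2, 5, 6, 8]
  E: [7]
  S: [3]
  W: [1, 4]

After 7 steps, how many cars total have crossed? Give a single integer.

Step 1 [NS]: N:car2-GO,E:wait,S:car3-GO,W:wait | queues: N=3 E=1 S=0 W=2
Step 2 [NS]: N:car5-GO,E:wait,S:empty,W:wait | queues: N=2 E=1 S=0 W=2
Step 3 [EW]: N:wait,E:car7-GO,S:wait,W:car1-GO | queues: N=2 E=0 S=0 W=1
Step 4 [EW]: N:wait,E:empty,S:wait,W:car4-GO | queues: N=2 E=0 S=0 W=0
Step 5 [EW]: N:wait,E:empty,S:wait,W:empty | queues: N=2 E=0 S=0 W=0
Step 6 [EW]: N:wait,E:empty,S:wait,W:empty | queues: N=2 E=0 S=0 W=0
Step 7 [NS]: N:car6-GO,E:wait,S:empty,W:wait | queues: N=1 E=0 S=0 W=0
Cars crossed by step 7: 7

Answer: 7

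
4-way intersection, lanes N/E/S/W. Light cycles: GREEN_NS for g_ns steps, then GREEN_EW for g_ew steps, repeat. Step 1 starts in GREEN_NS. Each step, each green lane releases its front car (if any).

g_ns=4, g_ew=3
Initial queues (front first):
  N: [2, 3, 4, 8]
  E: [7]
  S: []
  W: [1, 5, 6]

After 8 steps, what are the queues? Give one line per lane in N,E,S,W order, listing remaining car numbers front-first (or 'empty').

Step 1 [NS]: N:car2-GO,E:wait,S:empty,W:wait | queues: N=3 E=1 S=0 W=3
Step 2 [NS]: N:car3-GO,E:wait,S:empty,W:wait | queues: N=2 E=1 S=0 W=3
Step 3 [NS]: N:car4-GO,E:wait,S:empty,W:wait | queues: N=1 E=1 S=0 W=3
Step 4 [NS]: N:car8-GO,E:wait,S:empty,W:wait | queues: N=0 E=1 S=0 W=3
Step 5 [EW]: N:wait,E:car7-GO,S:wait,W:car1-GO | queues: N=0 E=0 S=0 W=2
Step 6 [EW]: N:wait,E:empty,S:wait,W:car5-GO | queues: N=0 E=0 S=0 W=1
Step 7 [EW]: N:wait,E:empty,S:wait,W:car6-GO | queues: N=0 E=0 S=0 W=0

N: empty
E: empty
S: empty
W: empty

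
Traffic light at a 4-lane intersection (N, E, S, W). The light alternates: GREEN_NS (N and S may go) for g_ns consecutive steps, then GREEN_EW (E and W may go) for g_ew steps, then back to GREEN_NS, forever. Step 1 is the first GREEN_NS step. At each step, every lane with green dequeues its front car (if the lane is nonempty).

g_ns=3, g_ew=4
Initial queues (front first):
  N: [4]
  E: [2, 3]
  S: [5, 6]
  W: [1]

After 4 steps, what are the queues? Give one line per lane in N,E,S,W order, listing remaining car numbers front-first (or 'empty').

Step 1 [NS]: N:car4-GO,E:wait,S:car5-GO,W:wait | queues: N=0 E=2 S=1 W=1
Step 2 [NS]: N:empty,E:wait,S:car6-GO,W:wait | queues: N=0 E=2 S=0 W=1
Step 3 [NS]: N:empty,E:wait,S:empty,W:wait | queues: N=0 E=2 S=0 W=1
Step 4 [EW]: N:wait,E:car2-GO,S:wait,W:car1-GO | queues: N=0 E=1 S=0 W=0

N: empty
E: 3
S: empty
W: empty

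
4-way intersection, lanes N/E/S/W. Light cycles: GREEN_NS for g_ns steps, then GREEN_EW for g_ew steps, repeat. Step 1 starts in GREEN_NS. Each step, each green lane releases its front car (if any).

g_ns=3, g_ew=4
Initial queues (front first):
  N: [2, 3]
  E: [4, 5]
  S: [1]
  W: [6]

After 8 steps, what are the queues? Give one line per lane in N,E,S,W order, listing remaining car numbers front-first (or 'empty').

Step 1 [NS]: N:car2-GO,E:wait,S:car1-GO,W:wait | queues: N=1 E=2 S=0 W=1
Step 2 [NS]: N:car3-GO,E:wait,S:empty,W:wait | queues: N=0 E=2 S=0 W=1
Step 3 [NS]: N:empty,E:wait,S:empty,W:wait | queues: N=0 E=2 S=0 W=1
Step 4 [EW]: N:wait,E:car4-GO,S:wait,W:car6-GO | queues: N=0 E=1 S=0 W=0
Step 5 [EW]: N:wait,E:car5-GO,S:wait,W:empty | queues: N=0 E=0 S=0 W=0

N: empty
E: empty
S: empty
W: empty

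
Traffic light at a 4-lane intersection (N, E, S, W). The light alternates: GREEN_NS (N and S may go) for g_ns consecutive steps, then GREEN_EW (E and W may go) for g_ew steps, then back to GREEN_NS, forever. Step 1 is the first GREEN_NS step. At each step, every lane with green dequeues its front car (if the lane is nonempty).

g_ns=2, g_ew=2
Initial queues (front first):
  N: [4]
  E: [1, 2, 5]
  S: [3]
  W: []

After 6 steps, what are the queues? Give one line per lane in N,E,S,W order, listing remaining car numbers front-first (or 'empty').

Step 1 [NS]: N:car4-GO,E:wait,S:car3-GO,W:wait | queues: N=0 E=3 S=0 W=0
Step 2 [NS]: N:empty,E:wait,S:empty,W:wait | queues: N=0 E=3 S=0 W=0
Step 3 [EW]: N:wait,E:car1-GO,S:wait,W:empty | queues: N=0 E=2 S=0 W=0
Step 4 [EW]: N:wait,E:car2-GO,S:wait,W:empty | queues: N=0 E=1 S=0 W=0
Step 5 [NS]: N:empty,E:wait,S:empty,W:wait | queues: N=0 E=1 S=0 W=0
Step 6 [NS]: N:empty,E:wait,S:empty,W:wait | queues: N=0 E=1 S=0 W=0

N: empty
E: 5
S: empty
W: empty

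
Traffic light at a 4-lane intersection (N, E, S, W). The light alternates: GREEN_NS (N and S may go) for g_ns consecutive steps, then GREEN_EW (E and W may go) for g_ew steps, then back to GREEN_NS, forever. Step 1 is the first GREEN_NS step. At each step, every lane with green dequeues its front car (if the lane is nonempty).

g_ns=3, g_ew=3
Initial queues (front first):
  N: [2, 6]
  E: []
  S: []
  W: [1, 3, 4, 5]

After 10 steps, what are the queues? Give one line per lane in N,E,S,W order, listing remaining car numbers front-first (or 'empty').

Step 1 [NS]: N:car2-GO,E:wait,S:empty,W:wait | queues: N=1 E=0 S=0 W=4
Step 2 [NS]: N:car6-GO,E:wait,S:empty,W:wait | queues: N=0 E=0 S=0 W=4
Step 3 [NS]: N:empty,E:wait,S:empty,W:wait | queues: N=0 E=0 S=0 W=4
Step 4 [EW]: N:wait,E:empty,S:wait,W:car1-GO | queues: N=0 E=0 S=0 W=3
Step 5 [EW]: N:wait,E:empty,S:wait,W:car3-GO | queues: N=0 E=0 S=0 W=2
Step 6 [EW]: N:wait,E:empty,S:wait,W:car4-GO | queues: N=0 E=0 S=0 W=1
Step 7 [NS]: N:empty,E:wait,S:empty,W:wait | queues: N=0 E=0 S=0 W=1
Step 8 [NS]: N:empty,E:wait,S:empty,W:wait | queues: N=0 E=0 S=0 W=1
Step 9 [NS]: N:empty,E:wait,S:empty,W:wait | queues: N=0 E=0 S=0 W=1
Step 10 [EW]: N:wait,E:empty,S:wait,W:car5-GO | queues: N=0 E=0 S=0 W=0

N: empty
E: empty
S: empty
W: empty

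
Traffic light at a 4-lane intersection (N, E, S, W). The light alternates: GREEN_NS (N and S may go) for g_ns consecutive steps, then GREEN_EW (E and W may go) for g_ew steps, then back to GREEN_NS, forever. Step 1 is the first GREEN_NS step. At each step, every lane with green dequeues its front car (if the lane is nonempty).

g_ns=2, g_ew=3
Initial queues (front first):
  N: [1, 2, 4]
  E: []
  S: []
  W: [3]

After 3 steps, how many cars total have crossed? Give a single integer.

Answer: 3

Derivation:
Step 1 [NS]: N:car1-GO,E:wait,S:empty,W:wait | queues: N=2 E=0 S=0 W=1
Step 2 [NS]: N:car2-GO,E:wait,S:empty,W:wait | queues: N=1 E=0 S=0 W=1
Step 3 [EW]: N:wait,E:empty,S:wait,W:car3-GO | queues: N=1 E=0 S=0 W=0
Cars crossed by step 3: 3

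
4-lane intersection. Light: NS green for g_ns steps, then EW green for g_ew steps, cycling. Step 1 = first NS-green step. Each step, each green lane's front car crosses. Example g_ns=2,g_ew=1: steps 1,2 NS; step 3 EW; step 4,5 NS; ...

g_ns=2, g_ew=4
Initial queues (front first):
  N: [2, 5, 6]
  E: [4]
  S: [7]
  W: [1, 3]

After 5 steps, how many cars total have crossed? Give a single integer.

Step 1 [NS]: N:car2-GO,E:wait,S:car7-GO,W:wait | queues: N=2 E=1 S=0 W=2
Step 2 [NS]: N:car5-GO,E:wait,S:empty,W:wait | queues: N=1 E=1 S=0 W=2
Step 3 [EW]: N:wait,E:car4-GO,S:wait,W:car1-GO | queues: N=1 E=0 S=0 W=1
Step 4 [EW]: N:wait,E:empty,S:wait,W:car3-GO | queues: N=1 E=0 S=0 W=0
Step 5 [EW]: N:wait,E:empty,S:wait,W:empty | queues: N=1 E=0 S=0 W=0
Cars crossed by step 5: 6

Answer: 6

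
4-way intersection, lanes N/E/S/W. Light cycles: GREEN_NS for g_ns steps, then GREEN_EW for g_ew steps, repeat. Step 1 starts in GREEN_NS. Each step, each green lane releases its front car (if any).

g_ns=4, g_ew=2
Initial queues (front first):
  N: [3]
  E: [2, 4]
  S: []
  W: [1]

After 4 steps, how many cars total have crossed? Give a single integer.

Step 1 [NS]: N:car3-GO,E:wait,S:empty,W:wait | queues: N=0 E=2 S=0 W=1
Step 2 [NS]: N:empty,E:wait,S:empty,W:wait | queues: N=0 E=2 S=0 W=1
Step 3 [NS]: N:empty,E:wait,S:empty,W:wait | queues: N=0 E=2 S=0 W=1
Step 4 [NS]: N:empty,E:wait,S:empty,W:wait | queues: N=0 E=2 S=0 W=1
Cars crossed by step 4: 1

Answer: 1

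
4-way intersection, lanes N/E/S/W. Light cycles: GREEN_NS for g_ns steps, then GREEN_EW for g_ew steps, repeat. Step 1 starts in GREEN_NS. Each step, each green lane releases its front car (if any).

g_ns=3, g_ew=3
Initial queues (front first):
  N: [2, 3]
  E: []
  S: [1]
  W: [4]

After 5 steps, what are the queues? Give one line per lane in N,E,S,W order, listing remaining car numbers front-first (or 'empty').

Step 1 [NS]: N:car2-GO,E:wait,S:car1-GO,W:wait | queues: N=1 E=0 S=0 W=1
Step 2 [NS]: N:car3-GO,E:wait,S:empty,W:wait | queues: N=0 E=0 S=0 W=1
Step 3 [NS]: N:empty,E:wait,S:empty,W:wait | queues: N=0 E=0 S=0 W=1
Step 4 [EW]: N:wait,E:empty,S:wait,W:car4-GO | queues: N=0 E=0 S=0 W=0

N: empty
E: empty
S: empty
W: empty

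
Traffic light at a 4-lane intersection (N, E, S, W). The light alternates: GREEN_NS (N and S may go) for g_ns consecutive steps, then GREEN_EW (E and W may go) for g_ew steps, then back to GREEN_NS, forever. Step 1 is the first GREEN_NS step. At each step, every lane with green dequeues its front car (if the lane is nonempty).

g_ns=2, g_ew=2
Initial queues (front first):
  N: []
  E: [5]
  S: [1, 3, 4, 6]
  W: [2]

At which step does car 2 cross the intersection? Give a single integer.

Step 1 [NS]: N:empty,E:wait,S:car1-GO,W:wait | queues: N=0 E=1 S=3 W=1
Step 2 [NS]: N:empty,E:wait,S:car3-GO,W:wait | queues: N=0 E=1 S=2 W=1
Step 3 [EW]: N:wait,E:car5-GO,S:wait,W:car2-GO | queues: N=0 E=0 S=2 W=0
Step 4 [EW]: N:wait,E:empty,S:wait,W:empty | queues: N=0 E=0 S=2 W=0
Step 5 [NS]: N:empty,E:wait,S:car4-GO,W:wait | queues: N=0 E=0 S=1 W=0
Step 6 [NS]: N:empty,E:wait,S:car6-GO,W:wait | queues: N=0 E=0 S=0 W=0
Car 2 crosses at step 3

3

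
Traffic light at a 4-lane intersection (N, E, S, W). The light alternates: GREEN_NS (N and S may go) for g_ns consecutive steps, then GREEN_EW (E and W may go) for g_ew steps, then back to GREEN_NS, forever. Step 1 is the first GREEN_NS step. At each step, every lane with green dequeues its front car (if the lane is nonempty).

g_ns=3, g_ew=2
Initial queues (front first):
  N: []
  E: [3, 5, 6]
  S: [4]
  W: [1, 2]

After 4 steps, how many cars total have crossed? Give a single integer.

Step 1 [NS]: N:empty,E:wait,S:car4-GO,W:wait | queues: N=0 E=3 S=0 W=2
Step 2 [NS]: N:empty,E:wait,S:empty,W:wait | queues: N=0 E=3 S=0 W=2
Step 3 [NS]: N:empty,E:wait,S:empty,W:wait | queues: N=0 E=3 S=0 W=2
Step 4 [EW]: N:wait,E:car3-GO,S:wait,W:car1-GO | queues: N=0 E=2 S=0 W=1
Cars crossed by step 4: 3

Answer: 3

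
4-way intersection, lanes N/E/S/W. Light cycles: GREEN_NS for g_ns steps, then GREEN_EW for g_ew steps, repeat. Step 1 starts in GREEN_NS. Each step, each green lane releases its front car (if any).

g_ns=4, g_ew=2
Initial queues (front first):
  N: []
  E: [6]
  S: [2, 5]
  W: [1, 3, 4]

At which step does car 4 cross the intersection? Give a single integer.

Step 1 [NS]: N:empty,E:wait,S:car2-GO,W:wait | queues: N=0 E=1 S=1 W=3
Step 2 [NS]: N:empty,E:wait,S:car5-GO,W:wait | queues: N=0 E=1 S=0 W=3
Step 3 [NS]: N:empty,E:wait,S:empty,W:wait | queues: N=0 E=1 S=0 W=3
Step 4 [NS]: N:empty,E:wait,S:empty,W:wait | queues: N=0 E=1 S=0 W=3
Step 5 [EW]: N:wait,E:car6-GO,S:wait,W:car1-GO | queues: N=0 E=0 S=0 W=2
Step 6 [EW]: N:wait,E:empty,S:wait,W:car3-GO | queues: N=0 E=0 S=0 W=1
Step 7 [NS]: N:empty,E:wait,S:empty,W:wait | queues: N=0 E=0 S=0 W=1
Step 8 [NS]: N:empty,E:wait,S:empty,W:wait | queues: N=0 E=0 S=0 W=1
Step 9 [NS]: N:empty,E:wait,S:empty,W:wait | queues: N=0 E=0 S=0 W=1
Step 10 [NS]: N:empty,E:wait,S:empty,W:wait | queues: N=0 E=0 S=0 W=1
Step 11 [EW]: N:wait,E:empty,S:wait,W:car4-GO | queues: N=0 E=0 S=0 W=0
Car 4 crosses at step 11

11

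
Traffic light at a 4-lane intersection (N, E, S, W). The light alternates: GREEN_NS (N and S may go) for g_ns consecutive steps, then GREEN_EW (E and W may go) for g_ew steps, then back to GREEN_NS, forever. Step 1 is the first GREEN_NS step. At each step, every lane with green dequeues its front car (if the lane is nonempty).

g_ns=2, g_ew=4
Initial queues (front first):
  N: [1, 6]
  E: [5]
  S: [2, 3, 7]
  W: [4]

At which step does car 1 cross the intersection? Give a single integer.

Step 1 [NS]: N:car1-GO,E:wait,S:car2-GO,W:wait | queues: N=1 E=1 S=2 W=1
Step 2 [NS]: N:car6-GO,E:wait,S:car3-GO,W:wait | queues: N=0 E=1 S=1 W=1
Step 3 [EW]: N:wait,E:car5-GO,S:wait,W:car4-GO | queues: N=0 E=0 S=1 W=0
Step 4 [EW]: N:wait,E:empty,S:wait,W:empty | queues: N=0 E=0 S=1 W=0
Step 5 [EW]: N:wait,E:empty,S:wait,W:empty | queues: N=0 E=0 S=1 W=0
Step 6 [EW]: N:wait,E:empty,S:wait,W:empty | queues: N=0 E=0 S=1 W=0
Step 7 [NS]: N:empty,E:wait,S:car7-GO,W:wait | queues: N=0 E=0 S=0 W=0
Car 1 crosses at step 1

1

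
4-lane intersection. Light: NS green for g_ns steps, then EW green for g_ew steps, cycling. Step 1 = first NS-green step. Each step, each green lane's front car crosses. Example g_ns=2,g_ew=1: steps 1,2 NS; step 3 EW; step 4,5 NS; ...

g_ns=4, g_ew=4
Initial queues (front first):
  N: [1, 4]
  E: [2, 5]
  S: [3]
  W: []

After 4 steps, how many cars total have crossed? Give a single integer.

Answer: 3

Derivation:
Step 1 [NS]: N:car1-GO,E:wait,S:car3-GO,W:wait | queues: N=1 E=2 S=0 W=0
Step 2 [NS]: N:car4-GO,E:wait,S:empty,W:wait | queues: N=0 E=2 S=0 W=0
Step 3 [NS]: N:empty,E:wait,S:empty,W:wait | queues: N=0 E=2 S=0 W=0
Step 4 [NS]: N:empty,E:wait,S:empty,W:wait | queues: N=0 E=2 S=0 W=0
Cars crossed by step 4: 3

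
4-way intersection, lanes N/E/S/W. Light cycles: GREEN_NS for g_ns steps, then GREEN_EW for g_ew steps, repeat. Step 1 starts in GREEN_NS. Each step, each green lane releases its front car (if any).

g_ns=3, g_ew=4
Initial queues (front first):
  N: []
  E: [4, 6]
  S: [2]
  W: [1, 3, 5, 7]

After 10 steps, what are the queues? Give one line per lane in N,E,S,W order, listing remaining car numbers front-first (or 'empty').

Step 1 [NS]: N:empty,E:wait,S:car2-GO,W:wait | queues: N=0 E=2 S=0 W=4
Step 2 [NS]: N:empty,E:wait,S:empty,W:wait | queues: N=0 E=2 S=0 W=4
Step 3 [NS]: N:empty,E:wait,S:empty,W:wait | queues: N=0 E=2 S=0 W=4
Step 4 [EW]: N:wait,E:car4-GO,S:wait,W:car1-GO | queues: N=0 E=1 S=0 W=3
Step 5 [EW]: N:wait,E:car6-GO,S:wait,W:car3-GO | queues: N=0 E=0 S=0 W=2
Step 6 [EW]: N:wait,E:empty,S:wait,W:car5-GO | queues: N=0 E=0 S=0 W=1
Step 7 [EW]: N:wait,E:empty,S:wait,W:car7-GO | queues: N=0 E=0 S=0 W=0

N: empty
E: empty
S: empty
W: empty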